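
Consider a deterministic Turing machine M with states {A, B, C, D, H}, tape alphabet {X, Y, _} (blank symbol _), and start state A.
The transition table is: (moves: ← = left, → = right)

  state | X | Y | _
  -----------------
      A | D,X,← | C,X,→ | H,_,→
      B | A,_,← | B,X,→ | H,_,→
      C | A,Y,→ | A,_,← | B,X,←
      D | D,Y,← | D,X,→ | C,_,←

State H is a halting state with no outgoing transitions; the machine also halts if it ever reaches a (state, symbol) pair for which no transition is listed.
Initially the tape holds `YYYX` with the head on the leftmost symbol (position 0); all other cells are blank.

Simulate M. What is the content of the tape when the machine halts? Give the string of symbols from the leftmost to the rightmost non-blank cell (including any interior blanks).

X_X_YX

A | ___[Y]YYX   read Y → write X, move →, go to C
C | ___X[Y]YX   read Y → write _, move ←, go to A
A | ___[X]_YX   read X → write X, move ←, go to D
D | __[_]X_YX   read _ → write _, move ←, go to C
C | _[_]_X_YX   read _ → write X, move ←, go to B
B | [_]X_X_YX   read _ → write _, move →, go to H
H | _[X]_X_YX
The non-blank tape span at halt is X_X_YX.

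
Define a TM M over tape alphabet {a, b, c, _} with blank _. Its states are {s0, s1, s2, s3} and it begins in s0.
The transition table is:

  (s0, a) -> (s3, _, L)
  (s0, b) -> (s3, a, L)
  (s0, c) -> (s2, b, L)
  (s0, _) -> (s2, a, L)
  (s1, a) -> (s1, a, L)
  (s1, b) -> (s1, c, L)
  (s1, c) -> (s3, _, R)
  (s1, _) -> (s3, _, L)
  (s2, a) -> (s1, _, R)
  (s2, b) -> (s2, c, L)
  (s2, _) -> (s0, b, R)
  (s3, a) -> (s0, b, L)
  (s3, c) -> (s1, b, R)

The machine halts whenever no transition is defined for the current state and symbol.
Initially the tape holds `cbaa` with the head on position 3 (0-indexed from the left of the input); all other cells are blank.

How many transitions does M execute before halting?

7

state=s0 head=3 tape=__cba[a]   (s0,a)→(s3,_,L)
state=s3 head=2 tape=__cb[a]_   (s3,a)→(s0,b,L)
state=s0 head=1 tape=__c[b]b_   (s0,b)→(s3,a,L)
state=s3 head=0 tape=__[c]ab_   (s3,c)→(s1,b,R)
state=s1 head=1 tape=__b[a]b_   (s1,a)→(s1,a,L)
state=s1 head=0 tape=__[b]ab_   (s1,b)→(s1,c,L)
state=s1 head=-1 tape=_[_]cab_   (s1,_)→(s3,_,L)
state=s3 head=-2 tape=[_]_cab_
M halts after 7 transitions.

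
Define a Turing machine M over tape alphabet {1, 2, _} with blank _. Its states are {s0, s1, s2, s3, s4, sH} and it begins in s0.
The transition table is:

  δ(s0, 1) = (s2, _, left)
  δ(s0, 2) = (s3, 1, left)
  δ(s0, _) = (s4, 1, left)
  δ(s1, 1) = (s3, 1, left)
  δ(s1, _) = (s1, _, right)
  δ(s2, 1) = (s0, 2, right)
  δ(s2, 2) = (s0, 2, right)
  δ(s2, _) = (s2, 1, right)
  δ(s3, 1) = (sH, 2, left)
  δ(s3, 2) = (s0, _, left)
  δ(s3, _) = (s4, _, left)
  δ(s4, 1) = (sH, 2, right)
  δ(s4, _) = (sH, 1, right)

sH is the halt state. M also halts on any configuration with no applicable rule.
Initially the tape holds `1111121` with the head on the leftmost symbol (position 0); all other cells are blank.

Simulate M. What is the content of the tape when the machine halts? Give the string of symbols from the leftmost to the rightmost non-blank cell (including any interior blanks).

11211121

s0 | _[1]111121   read 1 → write _, move left, go to s2
s2 | [_]_111121   read _ → write 1, move right, go to s2
s2 | 1[_]111121   read _ → write 1, move right, go to s2
s2 | 11[1]11121   read 1 → write 2, move right, go to s0
s0 | 112[1]1121   read 1 → write _, move left, go to s2
s2 | 11[2]_1121   read 2 → write 2, move right, go to s0
s0 | 112[_]1121   read _ → write 1, move left, go to s4
s4 | 11[2]11121
The non-blank tape span at halt is 11211121.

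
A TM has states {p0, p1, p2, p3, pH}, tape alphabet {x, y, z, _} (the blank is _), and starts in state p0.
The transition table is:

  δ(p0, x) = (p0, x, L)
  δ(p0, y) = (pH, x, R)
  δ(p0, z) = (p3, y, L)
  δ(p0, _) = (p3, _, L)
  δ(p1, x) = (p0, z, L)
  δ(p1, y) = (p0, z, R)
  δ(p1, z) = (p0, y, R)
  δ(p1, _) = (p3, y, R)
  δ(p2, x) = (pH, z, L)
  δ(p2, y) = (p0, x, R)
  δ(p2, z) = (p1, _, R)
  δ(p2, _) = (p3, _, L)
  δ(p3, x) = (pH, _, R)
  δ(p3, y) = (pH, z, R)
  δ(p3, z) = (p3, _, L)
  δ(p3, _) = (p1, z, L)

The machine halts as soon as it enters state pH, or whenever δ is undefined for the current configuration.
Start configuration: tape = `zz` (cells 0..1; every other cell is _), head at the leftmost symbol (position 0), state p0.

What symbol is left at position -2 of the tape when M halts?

z

state=p0 head=0 tape=__[z]z   (p0,z)→(p3,y,L)
state=p3 head=-1 tape=_[_]yz   (p3,_)→(p1,z,L)
state=p1 head=-2 tape=[_]zyz   (p1,_)→(p3,y,R)
state=p3 head=-1 tape=y[z]yz   (p3,z)→(p3,_,L)
state=p3 head=-2 tape=[y]_yz   (p3,y)→(pH,z,R)
state=pH head=-1 tape=z[_]yz
Cell -2 holds z when M halts.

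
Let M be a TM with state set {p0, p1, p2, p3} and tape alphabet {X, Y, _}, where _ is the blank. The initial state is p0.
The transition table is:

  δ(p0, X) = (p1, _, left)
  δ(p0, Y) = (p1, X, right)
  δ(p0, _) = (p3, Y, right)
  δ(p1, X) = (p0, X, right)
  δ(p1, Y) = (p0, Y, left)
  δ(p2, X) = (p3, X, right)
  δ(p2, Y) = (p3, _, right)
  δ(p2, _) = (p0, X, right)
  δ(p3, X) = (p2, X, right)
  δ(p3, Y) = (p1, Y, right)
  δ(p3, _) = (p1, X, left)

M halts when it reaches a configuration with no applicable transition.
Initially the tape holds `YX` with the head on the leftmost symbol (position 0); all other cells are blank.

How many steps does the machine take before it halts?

p0 | [Y]X____   read Y → write X, move right, go to p1
p1 | X[X]____   read X → write X, move right, go to p0
p0 | XX[_]___   read _ → write Y, move right, go to p3
p3 | XXY[_]__   read _ → write X, move left, go to p1
p1 | XX[Y]X__   read Y → write Y, move left, go to p0
p0 | X[X]YX__   read X → write _, move left, go to p1
p1 | [X]_YX__   read X → write X, move right, go to p0
p0 | X[_]YX__   read _ → write Y, move right, go to p3
p3 | XY[Y]X__   read Y → write Y, move right, go to p1
p1 | XYY[X]__   read X → write X, move right, go to p0
p0 | XYYX[_]_   read _ → write Y, move right, go to p3
p3 | XYYXY[_]   read _ → write X, move left, go to p1
p1 | XYYX[Y]X   read Y → write Y, move left, go to p0
p0 | XYY[X]YX   read X → write _, move left, go to p1
p1 | XY[Y]_YX   read Y → write Y, move left, go to p0
p0 | X[Y]Y_YX   read Y → write X, move right, go to p1
p1 | XX[Y]_YX   read Y → write Y, move left, go to p0
p0 | X[X]Y_YX   read X → write _, move left, go to p1
p1 | [X]_Y_YX   read X → write X, move right, go to p0
p0 | X[_]Y_YX   read _ → write Y, move right, go to p3
p3 | XY[Y]_YX   read Y → write Y, move right, go to p1
p1 | XYY[_]YX
M halts after 21 transitions.

21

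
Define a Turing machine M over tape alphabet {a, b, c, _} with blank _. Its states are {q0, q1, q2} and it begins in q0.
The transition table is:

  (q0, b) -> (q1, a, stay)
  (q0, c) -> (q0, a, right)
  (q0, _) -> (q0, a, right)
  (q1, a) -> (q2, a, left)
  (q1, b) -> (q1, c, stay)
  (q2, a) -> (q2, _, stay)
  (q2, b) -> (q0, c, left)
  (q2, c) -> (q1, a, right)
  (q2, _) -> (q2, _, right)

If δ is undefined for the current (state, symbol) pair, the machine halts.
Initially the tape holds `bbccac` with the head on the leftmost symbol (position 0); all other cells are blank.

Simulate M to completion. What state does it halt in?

q0

state=q0 head=0 tape=_[b]bccac   (q0,b)→(q1,a,stay)
state=q1 head=0 tape=_[a]bccac   (q1,a)→(q2,a,left)
state=q2 head=-1 tape=[_]abccac   (q2,_)→(q2,_,right)
state=q2 head=0 tape=_[a]bccac   (q2,a)→(q2,_,stay)
state=q2 head=0 tape=_[_]bccac   (q2,_)→(q2,_,right)
state=q2 head=1 tape=__[b]ccac   (q2,b)→(q0,c,left)
state=q0 head=0 tape=_[_]cccac   (q0,_)→(q0,a,right)
state=q0 head=1 tape=_a[c]ccac   (q0,c)→(q0,a,right)
state=q0 head=2 tape=_aa[c]cac   (q0,c)→(q0,a,right)
state=q0 head=3 tape=_aaa[c]ac   (q0,c)→(q0,a,right)
state=q0 head=4 tape=_aaaa[a]c
No transition is defined for (q0, a); M halts in state q0.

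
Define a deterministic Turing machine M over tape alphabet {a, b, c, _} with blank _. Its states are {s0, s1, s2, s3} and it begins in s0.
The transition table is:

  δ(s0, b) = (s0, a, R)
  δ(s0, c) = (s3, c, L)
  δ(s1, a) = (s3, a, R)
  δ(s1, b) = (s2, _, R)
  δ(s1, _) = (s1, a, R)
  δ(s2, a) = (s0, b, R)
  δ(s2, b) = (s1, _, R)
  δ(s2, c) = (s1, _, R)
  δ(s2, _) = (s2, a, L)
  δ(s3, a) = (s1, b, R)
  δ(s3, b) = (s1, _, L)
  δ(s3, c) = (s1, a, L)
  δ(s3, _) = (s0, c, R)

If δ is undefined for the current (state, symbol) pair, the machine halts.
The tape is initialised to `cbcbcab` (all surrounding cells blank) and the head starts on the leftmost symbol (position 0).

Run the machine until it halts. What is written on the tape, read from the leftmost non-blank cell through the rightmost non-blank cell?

aab____ac

s0 | __[c]bcbcab_   read c → write c, move L, go to s3
s3 | _[_]cbcbcab_   read _ → write c, move R, go to s0
s0 | _c[c]bcbcab_   read c → write c, move L, go to s3
s3 | _[c]cbcbcab_   read c → write a, move L, go to s1
s1 | [_]acbcbcab_   read _ → write a, move R, go to s1
s1 | a[a]cbcbcab_   read a → write a, move R, go to s3
s3 | aa[c]bcbcab_   read c → write a, move L, go to s1
s1 | a[a]abcbcab_   read a → write a, move R, go to s3
s3 | aa[a]bcbcab_   read a → write b, move R, go to s1
s1 | aab[b]cbcab_   read b → write _, move R, go to s2
s2 | aab_[c]bcab_   read c → write _, move R, go to s1
s1 | aab__[b]cab_   read b → write _, move R, go to s2
s2 | aab___[c]ab_   read c → write _, move R, go to s1
s1 | aab____[a]b_   read a → write a, move R, go to s3
s3 | aab____a[b]_   read b → write _, move L, go to s1
s1 | aab____[a]__   read a → write a, move R, go to s3
s3 | aab____a[_]_   read _ → write c, move R, go to s0
s0 | aab____ac[_]
The non-blank tape span at halt is aab____ac.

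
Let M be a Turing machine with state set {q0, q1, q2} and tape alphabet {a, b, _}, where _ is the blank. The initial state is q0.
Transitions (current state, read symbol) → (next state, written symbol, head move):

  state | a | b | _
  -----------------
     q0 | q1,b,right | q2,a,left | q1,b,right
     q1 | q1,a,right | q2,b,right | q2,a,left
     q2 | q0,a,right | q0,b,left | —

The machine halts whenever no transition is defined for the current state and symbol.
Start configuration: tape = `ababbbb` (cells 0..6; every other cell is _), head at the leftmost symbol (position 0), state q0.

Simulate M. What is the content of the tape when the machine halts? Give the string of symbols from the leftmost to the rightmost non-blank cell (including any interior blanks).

q0 | [a]babbbb_   read a → write b, move right, go to q1
q1 | b[b]abbbb_   read b → write b, move right, go to q2
q2 | bb[a]bbbb_   read a → write a, move right, go to q0
q0 | bba[b]bbb_   read b → write a, move left, go to q2
q2 | bb[a]abbb_   read a → write a, move right, go to q0
q0 | bba[a]bbb_   read a → write b, move right, go to q1
q1 | bbab[b]bb_   read b → write b, move right, go to q2
q2 | bbabb[b]b_   read b → write b, move left, go to q0
q0 | bbab[b]bb_   read b → write a, move left, go to q2
q2 | bba[b]abb_   read b → write b, move left, go to q0
q0 | bb[a]babb_   read a → write b, move right, go to q1
q1 | bbb[b]abb_   read b → write b, move right, go to q2
q2 | bbbb[a]bb_   read a → write a, move right, go to q0
q0 | bbbba[b]b_   read b → write a, move left, go to q2
q2 | bbbb[a]ab_   read a → write a, move right, go to q0
q0 | bbbba[a]b_   read a → write b, move right, go to q1
q1 | bbbbab[b]_   read b → write b, move right, go to q2
q2 | bbbbabb[_]
The non-blank tape span at halt is bbbbabb.

bbbbabb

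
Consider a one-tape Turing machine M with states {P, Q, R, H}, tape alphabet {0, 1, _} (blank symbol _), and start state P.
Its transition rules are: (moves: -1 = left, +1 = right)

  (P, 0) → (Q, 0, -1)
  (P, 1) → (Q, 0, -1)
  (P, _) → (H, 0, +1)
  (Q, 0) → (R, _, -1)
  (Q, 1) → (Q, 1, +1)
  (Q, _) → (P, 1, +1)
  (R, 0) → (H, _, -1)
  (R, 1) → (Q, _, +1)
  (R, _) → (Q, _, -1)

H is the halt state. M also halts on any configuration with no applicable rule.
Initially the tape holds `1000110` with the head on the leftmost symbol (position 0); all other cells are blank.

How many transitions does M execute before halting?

38

P | _[1]000110__   read 1 → write 0, move -1, go to Q
Q | [_]0000110__   read _ → write 1, move +1, go to P
P | 1[0]000110__   read 0 → write 0, move -1, go to Q
Q | [1]0000110__   read 1 → write 1, move +1, go to Q
Q | 1[0]000110__   read 0 → write _, move -1, go to R
R | [1]_000110__   read 1 → write _, move +1, go to Q
Q | _[_]000110__   read _ → write 1, move +1, go to P
P | _1[0]00110__   read 0 → write 0, move -1, go to Q
Q | _[1]000110__   read 1 → write 1, move +1, go to Q
Q | _1[0]00110__   read 0 → write _, move -1, go to R
R | _[1]_00110__   read 1 → write _, move +1, go to Q
Q | __[_]00110__   read _ → write 1, move +1, go to P
P | __1[0]0110__   read 0 → write 0, move -1, go to Q
Q | __[1]00110__   read 1 → write 1, move +1, go to Q
Q | __1[0]0110__   read 0 → write _, move -1, go to R
R | __[1]_0110__   read 1 → write _, move +1, go to Q
Q | ___[_]0110__   read _ → write 1, move +1, go to P
P | ___1[0]110__   read 0 → write 0, move -1, go to Q
Q | ___[1]0110__   read 1 → write 1, move +1, go to Q
Q | ___1[0]110__   read 0 → write _, move -1, go to R
R | ___[1]_110__   read 1 → write _, move +1, go to Q
Q | ____[_]110__   read _ → write 1, move +1, go to P
P | ____1[1]10__   read 1 → write 0, move -1, go to Q
Q | ____[1]010__   read 1 → write 1, move +1, go to Q
Q | ____1[0]10__   read 0 → write _, move -1, go to R
R | ____[1]_10__   read 1 → write _, move +1, go to Q
Q | _____[_]10__   read _ → write 1, move +1, go to P
P | _____1[1]0__   read 1 → write 0, move -1, go to Q
Q | _____[1]00__   read 1 → write 1, move +1, go to Q
Q | _____1[0]0__   read 0 → write _, move -1, go to R
R | _____[1]_0__   read 1 → write _, move +1, go to Q
Q | ______[_]0__   read _ → write 1, move +1, go to P
P | ______1[0]__   read 0 → write 0, move -1, go to Q
Q | ______[1]0__   read 1 → write 1, move +1, go to Q
Q | ______1[0]__   read 0 → write _, move -1, go to R
R | ______[1]___   read 1 → write _, move +1, go to Q
Q | _______[_]__   read _ → write 1, move +1, go to P
P | _______1[_]_   read _ → write 0, move +1, go to H
H | _______10[_]
M halts after 38 transitions.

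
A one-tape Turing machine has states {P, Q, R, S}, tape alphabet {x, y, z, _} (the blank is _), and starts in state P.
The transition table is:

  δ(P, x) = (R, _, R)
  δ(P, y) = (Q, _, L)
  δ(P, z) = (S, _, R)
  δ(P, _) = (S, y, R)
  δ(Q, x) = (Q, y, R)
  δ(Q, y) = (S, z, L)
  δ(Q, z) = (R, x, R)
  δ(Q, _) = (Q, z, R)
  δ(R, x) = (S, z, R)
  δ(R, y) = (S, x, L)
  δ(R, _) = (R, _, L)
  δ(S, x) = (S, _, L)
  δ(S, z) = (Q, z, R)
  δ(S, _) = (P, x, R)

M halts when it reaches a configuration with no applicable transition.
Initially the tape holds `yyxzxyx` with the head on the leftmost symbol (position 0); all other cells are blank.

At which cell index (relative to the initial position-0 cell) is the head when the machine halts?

4

state=P head=0 tape=_[y]yxzxyx   (P,y)→(Q,_,L)
state=Q head=-1 tape=[_]_yxzxyx   (Q,_)→(Q,z,R)
state=Q head=0 tape=z[_]yxzxyx   (Q,_)→(Q,z,R)
state=Q head=1 tape=zz[y]xzxyx   (Q,y)→(S,z,L)
state=S head=0 tape=z[z]zxzxyx   (S,z)→(Q,z,R)
state=Q head=1 tape=zz[z]xzxyx   (Q,z)→(R,x,R)
state=R head=2 tape=zzx[x]zxyx   (R,x)→(S,z,R)
state=S head=3 tape=zzxz[z]xyx   (S,z)→(Q,z,R)
state=Q head=4 tape=zzxzz[x]yx   (Q,x)→(Q,y,R)
state=Q head=5 tape=zzxzzy[y]x   (Q,y)→(S,z,L)
state=S head=4 tape=zzxzz[y]zx
At halt the head is at cell 4.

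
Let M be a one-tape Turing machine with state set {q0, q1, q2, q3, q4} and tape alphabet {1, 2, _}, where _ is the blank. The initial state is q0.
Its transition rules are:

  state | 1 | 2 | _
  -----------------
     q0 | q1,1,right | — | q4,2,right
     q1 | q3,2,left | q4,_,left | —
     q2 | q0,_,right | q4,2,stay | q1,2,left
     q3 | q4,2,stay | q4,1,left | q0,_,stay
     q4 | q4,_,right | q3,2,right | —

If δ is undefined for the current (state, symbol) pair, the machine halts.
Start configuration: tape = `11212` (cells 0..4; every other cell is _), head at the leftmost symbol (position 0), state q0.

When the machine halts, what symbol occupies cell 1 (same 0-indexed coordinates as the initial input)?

q0 | [1]1212__   read 1 → write 1, move right, go to q1
q1 | 1[1]212__   read 1 → write 2, move left, go to q3
q3 | [1]2212__   read 1 → write 2, move stay, go to q4
q4 | [2]2212__   read 2 → write 2, move right, go to q3
q3 | 2[2]212__   read 2 → write 1, move left, go to q4
q4 | [2]1212__   read 2 → write 2, move right, go to q3
q3 | 2[1]212__   read 1 → write 2, move stay, go to q4
q4 | 2[2]212__   read 2 → write 2, move right, go to q3
q3 | 22[2]12__   read 2 → write 1, move left, go to q4
q4 | 2[2]112__   read 2 → write 2, move right, go to q3
q3 | 22[1]12__   read 1 → write 2, move stay, go to q4
q4 | 22[2]12__   read 2 → write 2, move right, go to q3
q3 | 222[1]2__   read 1 → write 2, move stay, go to q4
q4 | 222[2]2__   read 2 → write 2, move right, go to q3
q3 | 2222[2]__   read 2 → write 1, move left, go to q4
q4 | 222[2]1__   read 2 → write 2, move right, go to q3
q3 | 2222[1]__   read 1 → write 2, move stay, go to q4
q4 | 2222[2]__   read 2 → write 2, move right, go to q3
q3 | 22222[_]_   read _ → write _, move stay, go to q0
q0 | 22222[_]_   read _ → write 2, move right, go to q4
q4 | 222222[_]
Cell 1 holds 2 when M halts.

2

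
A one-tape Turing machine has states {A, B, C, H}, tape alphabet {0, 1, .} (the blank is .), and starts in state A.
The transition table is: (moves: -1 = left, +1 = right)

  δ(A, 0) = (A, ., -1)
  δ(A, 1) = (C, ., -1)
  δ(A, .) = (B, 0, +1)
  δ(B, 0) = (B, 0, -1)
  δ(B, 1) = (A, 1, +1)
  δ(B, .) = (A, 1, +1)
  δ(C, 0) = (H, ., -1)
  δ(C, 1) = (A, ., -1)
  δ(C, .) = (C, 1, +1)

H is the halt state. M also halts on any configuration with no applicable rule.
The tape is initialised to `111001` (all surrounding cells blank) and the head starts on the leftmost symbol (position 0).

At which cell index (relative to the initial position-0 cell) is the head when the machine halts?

-3

A | ...[1]11001   read 1 → write ., move -1, go to C
C | ..[.].11001   read . → write 1, move +1, go to C
C | ..1[.]11001   read . → write 1, move +1, go to C
C | ..11[1]1001   read 1 → write ., move -1, go to A
A | ..1[1].1001   read 1 → write ., move -1, go to C
C | ..[1]..1001   read 1 → write ., move -1, go to A
A | .[.]...1001   read . → write 0, move +1, go to B
B | .0[.]..1001   read . → write 1, move +1, go to A
A | .01[.].1001   read . → write 0, move +1, go to B
B | .010[.]1001   read . → write 1, move +1, go to A
A | .0101[1]001   read 1 → write ., move -1, go to C
C | .010[1].001   read 1 → write ., move -1, go to A
A | .01[0]..001   read 0 → write ., move -1, go to A
A | .0[1]...001   read 1 → write ., move -1, go to C
C | .[0]....001   read 0 → write ., move -1, go to H
H | [.].....001
At halt the head is at cell -3.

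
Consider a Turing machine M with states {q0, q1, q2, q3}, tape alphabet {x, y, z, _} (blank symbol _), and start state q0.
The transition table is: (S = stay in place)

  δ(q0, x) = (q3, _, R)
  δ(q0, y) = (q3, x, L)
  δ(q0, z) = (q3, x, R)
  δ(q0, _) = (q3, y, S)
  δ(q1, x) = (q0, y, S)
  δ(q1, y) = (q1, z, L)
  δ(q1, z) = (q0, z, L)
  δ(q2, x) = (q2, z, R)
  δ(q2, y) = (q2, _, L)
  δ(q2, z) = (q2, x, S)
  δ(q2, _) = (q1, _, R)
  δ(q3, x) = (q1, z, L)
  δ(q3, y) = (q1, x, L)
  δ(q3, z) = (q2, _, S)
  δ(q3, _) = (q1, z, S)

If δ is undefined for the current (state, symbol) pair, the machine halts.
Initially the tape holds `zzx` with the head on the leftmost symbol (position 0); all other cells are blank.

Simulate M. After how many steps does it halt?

state=q0 head=0 tape=_[z]zx   (q0,z)→(q3,x,R)
state=q3 head=1 tape=_x[z]x   (q3,z)→(q2,_,S)
state=q2 head=1 tape=_x[_]x   (q2,_)→(q1,_,R)
state=q1 head=2 tape=_x_[x]   (q1,x)→(q0,y,S)
state=q0 head=2 tape=_x_[y]   (q0,y)→(q3,x,L)
state=q3 head=1 tape=_x[_]x   (q3,_)→(q1,z,S)
state=q1 head=1 tape=_x[z]x   (q1,z)→(q0,z,L)
state=q0 head=0 tape=_[x]zx   (q0,x)→(q3,_,R)
state=q3 head=1 tape=__[z]x   (q3,z)→(q2,_,S)
state=q2 head=1 tape=__[_]x   (q2,_)→(q1,_,R)
state=q1 head=2 tape=___[x]   (q1,x)→(q0,y,S)
state=q0 head=2 tape=___[y]   (q0,y)→(q3,x,L)
state=q3 head=1 tape=__[_]x   (q3,_)→(q1,z,S)
state=q1 head=1 tape=__[z]x   (q1,z)→(q0,z,L)
state=q0 head=0 tape=_[_]zx   (q0,_)→(q3,y,S)
state=q3 head=0 tape=_[y]zx   (q3,y)→(q1,x,L)
state=q1 head=-1 tape=[_]xzx
M halts after 16 transitions.

16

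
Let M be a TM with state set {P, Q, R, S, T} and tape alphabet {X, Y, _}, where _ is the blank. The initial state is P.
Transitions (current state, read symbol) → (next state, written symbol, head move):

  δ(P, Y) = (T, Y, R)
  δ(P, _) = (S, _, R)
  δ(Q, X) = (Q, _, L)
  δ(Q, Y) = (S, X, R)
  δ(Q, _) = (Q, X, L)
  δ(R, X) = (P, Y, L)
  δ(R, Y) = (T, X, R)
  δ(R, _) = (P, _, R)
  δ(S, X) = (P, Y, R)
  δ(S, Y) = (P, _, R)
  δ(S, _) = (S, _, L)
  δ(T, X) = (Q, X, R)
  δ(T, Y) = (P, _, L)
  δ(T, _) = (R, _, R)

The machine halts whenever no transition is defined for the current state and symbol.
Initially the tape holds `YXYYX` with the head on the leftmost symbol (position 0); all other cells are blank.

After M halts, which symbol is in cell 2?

X

P | [Y]XYYX   read Y → write Y, move R, go to T
T | Y[X]YYX   read X → write X, move R, go to Q
Q | YX[Y]YX   read Y → write X, move R, go to S
S | YXX[Y]X   read Y → write _, move R, go to P
P | YXX_[X]
Cell 2 holds X when M halts.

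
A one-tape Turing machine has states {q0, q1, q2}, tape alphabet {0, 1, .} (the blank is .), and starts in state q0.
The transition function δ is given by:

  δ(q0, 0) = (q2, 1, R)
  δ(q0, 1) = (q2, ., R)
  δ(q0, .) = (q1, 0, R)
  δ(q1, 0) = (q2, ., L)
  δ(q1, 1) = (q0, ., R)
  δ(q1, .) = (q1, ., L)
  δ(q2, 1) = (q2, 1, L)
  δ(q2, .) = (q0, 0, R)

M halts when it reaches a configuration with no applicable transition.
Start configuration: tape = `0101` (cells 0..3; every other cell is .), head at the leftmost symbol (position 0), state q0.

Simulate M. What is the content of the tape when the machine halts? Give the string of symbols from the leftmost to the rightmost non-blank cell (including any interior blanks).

state=q0 head=0 tape=.[0]101   (q0,0)→(q2,1,R)
state=q2 head=1 tape=.1[1]01   (q2,1)→(q2,1,L)
state=q2 head=0 tape=.[1]101   (q2,1)→(q2,1,L)
state=q2 head=-1 tape=[.]1101   (q2,.)→(q0,0,R)
state=q0 head=0 tape=0[1]101   (q0,1)→(q2,.,R)
state=q2 head=1 tape=0.[1]01   (q2,1)→(q2,1,L)
state=q2 head=0 tape=0[.]101   (q2,.)→(q0,0,R)
state=q0 head=1 tape=00[1]01   (q0,1)→(q2,.,R)
state=q2 head=2 tape=00.[0]1
The non-blank tape span at halt is 00.01.

00.01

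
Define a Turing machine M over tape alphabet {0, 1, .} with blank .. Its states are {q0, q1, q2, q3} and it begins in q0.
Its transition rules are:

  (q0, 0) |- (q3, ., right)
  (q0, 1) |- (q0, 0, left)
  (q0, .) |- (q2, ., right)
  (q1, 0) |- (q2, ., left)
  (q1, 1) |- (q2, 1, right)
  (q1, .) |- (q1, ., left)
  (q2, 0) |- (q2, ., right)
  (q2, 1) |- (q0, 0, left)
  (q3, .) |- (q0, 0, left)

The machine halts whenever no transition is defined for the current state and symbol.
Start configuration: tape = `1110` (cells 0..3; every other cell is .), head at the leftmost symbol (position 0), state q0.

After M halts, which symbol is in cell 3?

.

state=q0 head=0 tape=.[1]110.   (q0,1)→(q0,0,left)
state=q0 head=-1 tape=[.]0110.   (q0,.)→(q2,.,right)
state=q2 head=0 tape=.[0]110.   (q2,0)→(q2,.,right)
state=q2 head=1 tape=..[1]10.   (q2,1)→(q0,0,left)
state=q0 head=0 tape=.[.]010.   (q0,.)→(q2,.,right)
state=q2 head=1 tape=..[0]10.   (q2,0)→(q2,.,right)
state=q2 head=2 tape=...[1]0.   (q2,1)→(q0,0,left)
state=q0 head=1 tape=..[.]00.   (q0,.)→(q2,.,right)
state=q2 head=2 tape=...[0]0.   (q2,0)→(q2,.,right)
state=q2 head=3 tape=....[0].   (q2,0)→(q2,.,right)
state=q2 head=4 tape=.....[.]
Cell 3 holds . when M halts.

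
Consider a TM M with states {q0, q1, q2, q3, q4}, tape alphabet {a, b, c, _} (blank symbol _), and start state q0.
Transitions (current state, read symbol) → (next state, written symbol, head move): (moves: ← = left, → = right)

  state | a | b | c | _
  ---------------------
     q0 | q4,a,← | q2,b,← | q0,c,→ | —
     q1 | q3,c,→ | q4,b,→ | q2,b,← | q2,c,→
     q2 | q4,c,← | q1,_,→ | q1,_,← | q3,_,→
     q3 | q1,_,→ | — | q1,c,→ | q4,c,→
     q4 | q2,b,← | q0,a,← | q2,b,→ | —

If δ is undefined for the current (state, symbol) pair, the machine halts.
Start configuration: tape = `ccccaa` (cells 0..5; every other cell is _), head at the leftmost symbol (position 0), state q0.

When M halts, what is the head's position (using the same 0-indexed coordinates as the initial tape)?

-1

state=q0 head=0 tape=_[c]cccaa   (q0,c)→(q0,c,→)
state=q0 head=1 tape=_c[c]ccaa   (q0,c)→(q0,c,→)
state=q0 head=2 tape=_cc[c]caa   (q0,c)→(q0,c,→)
state=q0 head=3 tape=_ccc[c]aa   (q0,c)→(q0,c,→)
state=q0 head=4 tape=_cccc[a]a   (q0,a)→(q4,a,←)
state=q4 head=3 tape=_ccc[c]aa   (q4,c)→(q2,b,→)
state=q2 head=4 tape=_cccb[a]a   (q2,a)→(q4,c,←)
state=q4 head=3 tape=_ccc[b]ca   (q4,b)→(q0,a,←)
state=q0 head=2 tape=_cc[c]aca   (q0,c)→(q0,c,→)
state=q0 head=3 tape=_ccc[a]ca   (q0,a)→(q4,a,←)
state=q4 head=2 tape=_cc[c]aca   (q4,c)→(q2,b,→)
state=q2 head=3 tape=_ccb[a]ca   (q2,a)→(q4,c,←)
state=q4 head=2 tape=_cc[b]cca   (q4,b)→(q0,a,←)
state=q0 head=1 tape=_c[c]acca   (q0,c)→(q0,c,→)
state=q0 head=2 tape=_cc[a]cca   (q0,a)→(q4,a,←)
state=q4 head=1 tape=_c[c]acca   (q4,c)→(q2,b,→)
state=q2 head=2 tape=_cb[a]cca   (q2,a)→(q4,c,←)
state=q4 head=1 tape=_c[b]ccca   (q4,b)→(q0,a,←)
state=q0 head=0 tape=_[c]accca   (q0,c)→(q0,c,→)
state=q0 head=1 tape=_c[a]ccca   (q0,a)→(q4,a,←)
state=q4 head=0 tape=_[c]accca   (q4,c)→(q2,b,→)
state=q2 head=1 tape=_b[a]ccca   (q2,a)→(q4,c,←)
state=q4 head=0 tape=_[b]cccca   (q4,b)→(q0,a,←)
state=q0 head=-1 tape=[_]acccca
At halt the head is at cell -1.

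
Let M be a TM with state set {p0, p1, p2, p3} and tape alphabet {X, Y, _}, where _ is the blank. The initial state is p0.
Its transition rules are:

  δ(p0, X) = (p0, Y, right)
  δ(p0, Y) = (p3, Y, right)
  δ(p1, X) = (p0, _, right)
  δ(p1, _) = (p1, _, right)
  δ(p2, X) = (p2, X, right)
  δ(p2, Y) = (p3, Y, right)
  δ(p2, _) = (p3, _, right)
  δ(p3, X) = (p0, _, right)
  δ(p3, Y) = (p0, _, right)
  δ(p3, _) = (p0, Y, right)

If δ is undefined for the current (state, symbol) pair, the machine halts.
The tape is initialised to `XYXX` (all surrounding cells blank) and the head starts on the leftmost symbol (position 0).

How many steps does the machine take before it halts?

state=p0 head=0 tape=[X]YXX_   (p0,X)→(p0,Y,right)
state=p0 head=1 tape=Y[Y]XX_   (p0,Y)→(p3,Y,right)
state=p3 head=2 tape=YY[X]X_   (p3,X)→(p0,_,right)
state=p0 head=3 tape=YY_[X]_   (p0,X)→(p0,Y,right)
state=p0 head=4 tape=YY_Y[_]
M halts after 4 transitions.

4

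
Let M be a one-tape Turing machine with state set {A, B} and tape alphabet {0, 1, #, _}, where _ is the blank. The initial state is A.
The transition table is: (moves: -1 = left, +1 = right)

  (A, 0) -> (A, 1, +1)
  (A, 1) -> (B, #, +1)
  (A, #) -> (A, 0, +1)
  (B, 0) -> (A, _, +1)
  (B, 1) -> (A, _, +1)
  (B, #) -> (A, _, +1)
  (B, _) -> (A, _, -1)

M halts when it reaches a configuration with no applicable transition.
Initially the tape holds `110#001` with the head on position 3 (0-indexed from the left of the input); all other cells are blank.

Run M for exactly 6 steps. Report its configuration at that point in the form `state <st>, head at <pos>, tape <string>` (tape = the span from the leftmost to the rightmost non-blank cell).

A | 110[#]001_   read # → write 0, move +1, go to A
A | 1100[0]01_   read 0 → write 1, move +1, go to A
A | 11001[0]1_   read 0 → write 1, move +1, go to A
A | 110011[1]_   read 1 → write #, move +1, go to B
B | 110011#[_]   read _ → write _, move -1, go to A
A | 110011[#]_   read # → write 0, move +1, go to A
A | 1100110[_]
After 6 steps: state A, head at 7, tape 1100110.

state A, head at 7, tape 1100110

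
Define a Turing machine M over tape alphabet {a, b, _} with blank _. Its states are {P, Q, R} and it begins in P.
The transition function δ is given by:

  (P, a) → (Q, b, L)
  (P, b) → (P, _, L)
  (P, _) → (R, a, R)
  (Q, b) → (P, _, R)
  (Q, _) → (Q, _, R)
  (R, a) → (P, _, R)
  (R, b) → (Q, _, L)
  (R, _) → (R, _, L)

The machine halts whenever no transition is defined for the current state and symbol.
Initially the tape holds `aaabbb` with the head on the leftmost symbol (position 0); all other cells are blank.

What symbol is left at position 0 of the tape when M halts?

_

state=P head=0 tape=_[a]aabbb   (P,a)→(Q,b,L)
state=Q head=-1 tape=[_]baabbb   (Q,_)→(Q,_,R)
state=Q head=0 tape=_[b]aabbb   (Q,b)→(P,_,R)
state=P head=1 tape=__[a]abbb   (P,a)→(Q,b,L)
state=Q head=0 tape=_[_]babbb   (Q,_)→(Q,_,R)
state=Q head=1 tape=__[b]abbb   (Q,b)→(P,_,R)
state=P head=2 tape=___[a]bbb   (P,a)→(Q,b,L)
state=Q head=1 tape=__[_]bbbb   (Q,_)→(Q,_,R)
state=Q head=2 tape=___[b]bbb   (Q,b)→(P,_,R)
state=P head=3 tape=____[b]bb   (P,b)→(P,_,L)
state=P head=2 tape=___[_]_bb   (P,_)→(R,a,R)
state=R head=3 tape=___a[_]bb   (R,_)→(R,_,L)
state=R head=2 tape=___[a]_bb   (R,a)→(P,_,R)
state=P head=3 tape=____[_]bb   (P,_)→(R,a,R)
state=R head=4 tape=____a[b]b   (R,b)→(Q,_,L)
state=Q head=3 tape=____[a]_b
Cell 0 holds _ when M halts.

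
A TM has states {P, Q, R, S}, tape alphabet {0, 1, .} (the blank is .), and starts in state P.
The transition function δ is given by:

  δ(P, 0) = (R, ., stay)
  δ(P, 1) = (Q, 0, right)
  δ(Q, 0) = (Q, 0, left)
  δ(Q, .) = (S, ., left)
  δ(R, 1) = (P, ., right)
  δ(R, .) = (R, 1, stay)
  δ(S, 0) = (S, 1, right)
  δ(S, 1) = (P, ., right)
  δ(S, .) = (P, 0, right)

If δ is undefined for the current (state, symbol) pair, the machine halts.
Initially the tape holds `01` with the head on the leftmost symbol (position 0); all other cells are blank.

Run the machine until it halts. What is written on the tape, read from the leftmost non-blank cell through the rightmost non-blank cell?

P | [0]1..   read 0 → write ., move stay, go to R
R | [.]1..   read . → write 1, move stay, go to R
R | [1]1..   read 1 → write ., move right, go to P
P | .[1]..   read 1 → write 0, move right, go to Q
Q | .0[.].   read . → write ., move left, go to S
S | .[0]..   read 0 → write 1, move right, go to S
S | .1[.].   read . → write 0, move right, go to P
P | .10[.]
The non-blank tape span at halt is 10.

10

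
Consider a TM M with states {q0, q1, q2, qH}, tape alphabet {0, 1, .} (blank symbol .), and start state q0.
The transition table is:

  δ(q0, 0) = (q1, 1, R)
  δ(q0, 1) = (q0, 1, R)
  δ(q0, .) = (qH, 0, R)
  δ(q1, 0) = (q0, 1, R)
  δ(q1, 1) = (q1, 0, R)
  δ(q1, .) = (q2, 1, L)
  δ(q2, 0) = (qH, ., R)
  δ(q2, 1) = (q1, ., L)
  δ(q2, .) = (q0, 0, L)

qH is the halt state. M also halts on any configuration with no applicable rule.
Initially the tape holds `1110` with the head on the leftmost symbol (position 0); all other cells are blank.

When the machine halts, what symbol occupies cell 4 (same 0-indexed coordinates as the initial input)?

q0 | [1]110.   read 1 → write 1, move R, go to q0
q0 | 1[1]10.   read 1 → write 1, move R, go to q0
q0 | 11[1]0.   read 1 → write 1, move R, go to q0
q0 | 111[0].   read 0 → write 1, move R, go to q1
q1 | 1111[.]   read . → write 1, move L, go to q2
q2 | 111[1]1   read 1 → write ., move L, go to q1
q1 | 11[1].1   read 1 → write 0, move R, go to q1
q1 | 110[.]1   read . → write 1, move L, go to q2
q2 | 11[0]11   read 0 → write ., move R, go to qH
qH | 11.[1]1
Cell 4 holds 1 when M halts.

1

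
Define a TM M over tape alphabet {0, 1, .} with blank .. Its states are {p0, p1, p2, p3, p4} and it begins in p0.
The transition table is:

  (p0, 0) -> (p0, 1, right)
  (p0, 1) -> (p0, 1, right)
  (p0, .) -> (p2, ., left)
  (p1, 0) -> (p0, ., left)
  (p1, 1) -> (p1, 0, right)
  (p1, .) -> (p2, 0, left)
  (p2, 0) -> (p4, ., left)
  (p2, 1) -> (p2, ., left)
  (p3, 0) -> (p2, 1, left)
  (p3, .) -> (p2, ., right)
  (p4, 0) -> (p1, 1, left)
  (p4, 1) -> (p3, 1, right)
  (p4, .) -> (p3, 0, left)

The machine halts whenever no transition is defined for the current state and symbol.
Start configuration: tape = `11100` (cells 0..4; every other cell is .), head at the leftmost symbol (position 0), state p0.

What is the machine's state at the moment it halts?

p2

p0 | .[1]1100.   read 1 → write 1, move right, go to p0
p0 | .1[1]100.   read 1 → write 1, move right, go to p0
p0 | .11[1]00.   read 1 → write 1, move right, go to p0
p0 | .111[0]0.   read 0 → write 1, move right, go to p0
p0 | .1111[0].   read 0 → write 1, move right, go to p0
p0 | .11111[.]   read . → write ., move left, go to p2
p2 | .1111[1].   read 1 → write ., move left, go to p2
p2 | .111[1]..   read 1 → write ., move left, go to p2
p2 | .11[1]...   read 1 → write ., move left, go to p2
p2 | .1[1]....   read 1 → write ., move left, go to p2
p2 | .[1].....   read 1 → write ., move left, go to p2
p2 | [.]......
No transition is defined for (p2, .); M halts in state p2.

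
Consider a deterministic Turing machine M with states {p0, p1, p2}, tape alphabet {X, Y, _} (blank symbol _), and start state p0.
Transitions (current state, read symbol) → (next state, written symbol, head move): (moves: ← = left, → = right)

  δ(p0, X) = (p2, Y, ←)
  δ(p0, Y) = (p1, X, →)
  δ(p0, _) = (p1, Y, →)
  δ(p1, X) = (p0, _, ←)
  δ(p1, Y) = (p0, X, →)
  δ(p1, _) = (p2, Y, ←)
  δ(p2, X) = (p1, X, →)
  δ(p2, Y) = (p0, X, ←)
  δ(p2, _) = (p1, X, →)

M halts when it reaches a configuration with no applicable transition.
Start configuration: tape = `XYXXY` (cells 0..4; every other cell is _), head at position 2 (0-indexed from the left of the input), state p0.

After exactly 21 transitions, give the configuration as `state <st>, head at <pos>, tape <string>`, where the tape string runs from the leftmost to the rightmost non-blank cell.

state p2, head at 1, tape XXXYXYXY

state=p0 head=2 tape=_XY[X]XY__   (p0,X)→(p2,Y,←)
state=p2 head=1 tape=_X[Y]YXY__   (p2,Y)→(p0,X,←)
state=p0 head=0 tape=_[X]XYXY__   (p0,X)→(p2,Y,←)
state=p2 head=-1 tape=[_]YXYXY__   (p2,_)→(p1,X,→)
state=p1 head=0 tape=X[Y]XYXY__   (p1,Y)→(p0,X,→)
state=p0 head=1 tape=XX[X]YXY__   (p0,X)→(p2,Y,←)
state=p2 head=0 tape=X[X]YYXY__   (p2,X)→(p1,X,→)
state=p1 head=1 tape=XX[Y]YXY__   (p1,Y)→(p0,X,→)
state=p0 head=2 tape=XXX[Y]XY__   (p0,Y)→(p1,X,→)
state=p1 head=3 tape=XXXX[X]Y__   (p1,X)→(p0,_,←)
state=p0 head=2 tape=XXX[X]_Y__   (p0,X)→(p2,Y,←)
state=p2 head=1 tape=XX[X]Y_Y__   (p2,X)→(p1,X,→)
state=p1 head=2 tape=XXX[Y]_Y__   (p1,Y)→(p0,X,→)
state=p0 head=3 tape=XXXX[_]Y__   (p0,_)→(p1,Y,→)
state=p1 head=4 tape=XXXXY[Y]__   (p1,Y)→(p0,X,→)
state=p0 head=5 tape=XXXXYX[_]_   (p0,_)→(p1,Y,→)
state=p1 head=6 tape=XXXXYXY[_]   (p1,_)→(p2,Y,←)
state=p2 head=5 tape=XXXXYX[Y]Y   (p2,Y)→(p0,X,←)
state=p0 head=4 tape=XXXXY[X]XY   (p0,X)→(p2,Y,←)
state=p2 head=3 tape=XXXX[Y]YXY   (p2,Y)→(p0,X,←)
state=p0 head=2 tape=XXX[X]XYXY   (p0,X)→(p2,Y,←)
state=p2 head=1 tape=XX[X]YXYXY
After 21 steps: state p2, head at 1, tape XXXYXYXY.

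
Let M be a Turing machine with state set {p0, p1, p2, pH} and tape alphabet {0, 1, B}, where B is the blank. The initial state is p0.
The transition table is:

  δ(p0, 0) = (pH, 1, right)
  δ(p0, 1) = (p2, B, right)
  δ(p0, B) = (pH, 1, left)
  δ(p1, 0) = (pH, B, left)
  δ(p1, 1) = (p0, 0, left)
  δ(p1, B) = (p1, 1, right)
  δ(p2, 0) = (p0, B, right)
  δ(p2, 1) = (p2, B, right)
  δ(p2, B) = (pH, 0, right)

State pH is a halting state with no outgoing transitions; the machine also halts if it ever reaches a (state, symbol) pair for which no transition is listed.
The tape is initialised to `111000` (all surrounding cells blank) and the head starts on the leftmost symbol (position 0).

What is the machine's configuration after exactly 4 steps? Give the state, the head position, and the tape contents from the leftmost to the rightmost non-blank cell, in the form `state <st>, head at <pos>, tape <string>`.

state p0, head at 4, tape 00

p0 | [1]11000   read 1 → write B, move right, go to p2
p2 | B[1]1000   read 1 → write B, move right, go to p2
p2 | BB[1]000   read 1 → write B, move right, go to p2
p2 | BBB[0]00   read 0 → write B, move right, go to p0
p0 | BBBB[0]0
After 4 steps: state p0, head at 4, tape 00.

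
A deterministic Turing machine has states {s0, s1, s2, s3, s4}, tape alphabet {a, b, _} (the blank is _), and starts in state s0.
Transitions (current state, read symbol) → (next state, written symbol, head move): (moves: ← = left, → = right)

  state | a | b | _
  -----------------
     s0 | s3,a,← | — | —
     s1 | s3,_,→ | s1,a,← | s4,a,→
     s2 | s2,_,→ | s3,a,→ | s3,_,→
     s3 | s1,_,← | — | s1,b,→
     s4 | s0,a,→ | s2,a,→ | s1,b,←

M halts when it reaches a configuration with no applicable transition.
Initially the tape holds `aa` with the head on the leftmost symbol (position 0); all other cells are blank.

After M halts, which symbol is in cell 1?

state=s0 head=0 tape=_[a]a   (s0,a)→(s3,a,←)
state=s3 head=-1 tape=[_]aa   (s3,_)→(s1,b,→)
state=s1 head=0 tape=b[a]a   (s1,a)→(s3,_,→)
state=s3 head=1 tape=b_[a]   (s3,a)→(s1,_,←)
state=s1 head=0 tape=b[_]_   (s1,_)→(s4,a,→)
state=s4 head=1 tape=ba[_]   (s4,_)→(s1,b,←)
state=s1 head=0 tape=b[a]b   (s1,a)→(s3,_,→)
state=s3 head=1 tape=b_[b]
Cell 1 holds b when M halts.

b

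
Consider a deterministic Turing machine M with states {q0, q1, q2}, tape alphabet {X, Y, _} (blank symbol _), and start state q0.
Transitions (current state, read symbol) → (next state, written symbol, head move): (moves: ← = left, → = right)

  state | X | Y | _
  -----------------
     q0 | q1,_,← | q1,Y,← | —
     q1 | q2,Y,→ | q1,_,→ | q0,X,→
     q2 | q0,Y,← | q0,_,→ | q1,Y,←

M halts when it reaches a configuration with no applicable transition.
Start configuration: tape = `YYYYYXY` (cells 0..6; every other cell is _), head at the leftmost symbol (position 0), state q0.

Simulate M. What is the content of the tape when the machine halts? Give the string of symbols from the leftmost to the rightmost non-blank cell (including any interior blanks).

q0 | _[Y]YYYYXY   read Y → write Y, move ←, go to q1
q1 | [_]YYYYYXY   read _ → write X, move →, go to q0
q0 | X[Y]YYYYXY   read Y → write Y, move ←, go to q1
q1 | [X]YYYYYXY   read X → write Y, move →, go to q2
q2 | Y[Y]YYYYXY   read Y → write _, move →, go to q0
q0 | Y_[Y]YYYXY   read Y → write Y, move ←, go to q1
q1 | Y[_]YYYYXY   read _ → write X, move →, go to q0
q0 | YX[Y]YYYXY   read Y → write Y, move ←, go to q1
q1 | Y[X]YYYYXY   read X → write Y, move →, go to q2
q2 | YY[Y]YYYXY   read Y → write _, move →, go to q0
q0 | YY_[Y]YYXY   read Y → write Y, move ←, go to q1
q1 | YY[_]YYYXY   read _ → write X, move →, go to q0
q0 | YYX[Y]YYXY   read Y → write Y, move ←, go to q1
q1 | YY[X]YYYXY   read X → write Y, move →, go to q2
q2 | YYY[Y]YYXY   read Y → write _, move →, go to q0
q0 | YYY_[Y]YXY   read Y → write Y, move ←, go to q1
q1 | YYY[_]YYXY   read _ → write X, move →, go to q0
q0 | YYYX[Y]YXY   read Y → write Y, move ←, go to q1
q1 | YYY[X]YYXY   read X → write Y, move →, go to q2
q2 | YYYY[Y]YXY   read Y → write _, move →, go to q0
q0 | YYYY_[Y]XY   read Y → write Y, move ←, go to q1
q1 | YYYY[_]YXY   read _ → write X, move →, go to q0
q0 | YYYYX[Y]XY   read Y → write Y, move ←, go to q1
q1 | YYYY[X]YXY   read X → write Y, move →, go to q2
q2 | YYYYY[Y]XY   read Y → write _, move →, go to q0
q0 | YYYYY_[X]Y   read X → write _, move ←, go to q1
q1 | YYYYY[_]_Y   read _ → write X, move →, go to q0
q0 | YYYYYX[_]Y
The non-blank tape span at halt is YYYYYX_Y.

YYYYYX_Y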